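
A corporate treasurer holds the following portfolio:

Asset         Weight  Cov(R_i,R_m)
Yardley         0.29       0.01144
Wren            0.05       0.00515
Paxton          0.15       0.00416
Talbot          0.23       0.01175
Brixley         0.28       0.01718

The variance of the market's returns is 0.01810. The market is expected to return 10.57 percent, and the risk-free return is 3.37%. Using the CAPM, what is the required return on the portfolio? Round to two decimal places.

8.03%

β_Yardley = 0.01144 / 0.01810 = 0.6320
β_Wren = 0.00515 / 0.01810 = 0.2845
β_Paxton = 0.00416 / 0.01810 = 0.2298
β_Talbot = 0.01175 / 0.01810 = 0.6492
β_Brixley = 0.01718 / 0.01810 = 0.9492
β_P = Σ w_i β_i = 0.29×0.6320 + 0.05×0.2845 + 0.15×0.2298 + 0.23×0.6492 + 0.28×0.9492 = 0.6471
MRP = 10.57% − 3.37% = 7.20%
E(R_P) = R_f + β_P × MRP = 3.37% + 0.6471 × 7.20% = 8.03%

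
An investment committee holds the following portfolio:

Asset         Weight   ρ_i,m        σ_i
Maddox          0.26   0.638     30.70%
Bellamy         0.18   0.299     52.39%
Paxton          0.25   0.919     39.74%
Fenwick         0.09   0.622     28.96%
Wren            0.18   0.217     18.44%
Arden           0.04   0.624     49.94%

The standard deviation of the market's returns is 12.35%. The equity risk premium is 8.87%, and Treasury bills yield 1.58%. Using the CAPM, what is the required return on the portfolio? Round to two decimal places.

β_Maddox = 0.638 × 30.70% / 12.35% = 1.5860
β_Bellamy = 0.299 × 52.39% / 12.35% = 1.2684
β_Paxton = 0.919 × 39.74% / 12.35% = 2.9572
β_Fenwick = 0.622 × 28.96% / 12.35% = 1.4586
β_Wren = 0.217 × 18.44% / 12.35% = 0.3240
β_Arden = 0.624 × 49.94% / 12.35% = 2.5233
β_P = Σ w_i β_i = 0.26×1.5860 + 0.18×1.2684 + 0.25×2.9572 + 0.09×1.4586 + 0.18×0.3240 + 0.04×2.5233 = 1.6705
E(R_P) = R_f + β_P × MRP = 1.58% + 1.6705 × 8.87% = 16.40%

16.40%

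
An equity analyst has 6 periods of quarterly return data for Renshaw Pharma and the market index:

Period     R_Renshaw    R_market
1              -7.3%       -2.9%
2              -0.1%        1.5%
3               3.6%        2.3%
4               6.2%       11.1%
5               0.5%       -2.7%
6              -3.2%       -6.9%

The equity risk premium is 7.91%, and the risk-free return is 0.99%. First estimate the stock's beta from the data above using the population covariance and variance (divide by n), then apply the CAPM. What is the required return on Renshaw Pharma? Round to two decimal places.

5.86%

Mean R_i = (-7.3 − 0.1 + 3.6 + 6.2 + 0.5 − 3.2) / 6 = -0.0500%
Mean R_m = (-2.9 + 1.5 + 2.3 + 11.1 − 2.7 − 6.9) / 6 = 0.4000%
Σ(R_i − R̄_i)(R_m − R̄_m) = 118.9700  ⇒  Cov = 118.9700 / 6 = 19.8283
Σ(R_m − R̄_m)² = 193.1000  ⇒  Var(R_m) = 193.1000 / 6 = 32.1833
β = Cov / Var(R_m) = 19.8283 / 32.1833 = 0.6161
E(R) = R_f + β × MRP = 0.99% + 0.6161 × 7.91% = 5.86%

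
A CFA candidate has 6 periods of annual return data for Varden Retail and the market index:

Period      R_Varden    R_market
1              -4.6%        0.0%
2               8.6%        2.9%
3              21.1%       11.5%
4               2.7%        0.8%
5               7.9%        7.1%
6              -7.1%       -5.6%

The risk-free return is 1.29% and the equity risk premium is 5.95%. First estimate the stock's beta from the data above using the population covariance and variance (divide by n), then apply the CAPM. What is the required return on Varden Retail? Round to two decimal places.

10.93%

Mean R_i = (-4.6 + 8.6 + 21.1 + 2.7 + 7.9 − 7.1) / 6 = 4.7667%
Mean R_m = (0.0 + 2.9 + 11.5 + 0.8 + 7.1 − 5.6) / 6 = 2.7833%
Σ(R_i − R̄_i)(R_m − R̄_m) = 285.9967  ⇒  Cov = 285.9967 / 6 = 47.6661
Σ(R_m − R̄_m)² = 176.5883  ⇒  Var(R_m) = 176.5883 / 6 = 29.4314
β = Cov / Var(R_m) = 47.6661 / 29.4314 = 1.6196
E(R) = R_f + β × MRP = 1.29% + 1.6196 × 5.95% = 10.93%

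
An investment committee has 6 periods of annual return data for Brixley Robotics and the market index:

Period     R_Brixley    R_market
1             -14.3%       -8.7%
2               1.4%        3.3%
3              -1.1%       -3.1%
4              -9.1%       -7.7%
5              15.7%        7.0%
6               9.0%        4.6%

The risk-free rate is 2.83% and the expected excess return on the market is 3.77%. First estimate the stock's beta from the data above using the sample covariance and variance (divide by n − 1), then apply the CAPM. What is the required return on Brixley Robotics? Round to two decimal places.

8.86%

Mean R_i = (-14.3 + 1.4 − 1.1 − 9.1 + 15.7 + 9.0) / 6 = 0.2667%
Mean R_m = (-8.7 + 3.3 − 3.1 − 7.7 + 7.0 + 4.6) / 6 = -0.7667%
Σ(R_i − R̄_i)(R_m − R̄_m) = 355.0367  ⇒  Cov = 355.0367 / 5 = 71.0073
Σ(R_m − R̄_m)² = 222.1133  ⇒  Var(R_m) = 222.1133 / 5 = 44.4227
β = Cov / Var(R_m) = 71.0073 / 44.4227 = 1.5984
E(R) = R_f + β × MRP = 2.83% + 1.5984 × 3.77% = 8.86%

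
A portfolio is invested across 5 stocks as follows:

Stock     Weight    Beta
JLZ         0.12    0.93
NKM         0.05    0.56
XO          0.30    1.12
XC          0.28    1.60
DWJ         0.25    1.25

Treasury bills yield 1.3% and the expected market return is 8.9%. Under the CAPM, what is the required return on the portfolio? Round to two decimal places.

β_P = Σ w_i β_i = 0.12×0.93 + 0.05×0.56 + 0.30×1.12 + 0.28×1.60 + 0.25×1.25 = 1.2361
MRP = 8.9% − 1.3% = 7.60%
E(R_P) = R_f + β_P × MRP = 1.3% + 1.2361 × 7.6% = 10.69%

10.69%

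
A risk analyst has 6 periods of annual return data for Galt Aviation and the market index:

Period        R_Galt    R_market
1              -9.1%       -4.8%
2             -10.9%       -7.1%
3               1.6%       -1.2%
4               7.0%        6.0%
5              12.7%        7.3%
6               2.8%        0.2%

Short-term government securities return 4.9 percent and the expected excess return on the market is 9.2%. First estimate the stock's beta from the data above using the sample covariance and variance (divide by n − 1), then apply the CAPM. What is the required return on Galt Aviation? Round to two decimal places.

Mean R_i = (-9.1 − 10.9 + 1.6 + 7.0 + 12.7 + 2.8) / 6 = 0.6833%
Mean R_m = (-4.8 − 7.1 − 1.2 + 6.0 + 7.3 + 0.2) / 6 = 0.0667%
Σ(R_i − R̄_i)(R_m − R̄_m) = 254.1467  ⇒  Cov = 254.1467 / 5 = 50.8293
Σ(R_m − R̄_m)² = 164.1933  ⇒  Var(R_m) = 164.1933 / 5 = 32.8387
β = Cov / Var(R_m) = 50.8293 / 32.8387 = 1.5478
E(R) = R_f + β × MRP = 4.9% + 1.5478 × 9.2% = 19.14%

19.14%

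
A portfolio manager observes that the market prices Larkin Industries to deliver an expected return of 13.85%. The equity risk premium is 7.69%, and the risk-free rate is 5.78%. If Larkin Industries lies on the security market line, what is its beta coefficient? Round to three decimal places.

β = (E(R) − R_f) / MRP = (13.85% − 5.78%) / 7.69% = 8.07% / 7.69% = 1.049

1.049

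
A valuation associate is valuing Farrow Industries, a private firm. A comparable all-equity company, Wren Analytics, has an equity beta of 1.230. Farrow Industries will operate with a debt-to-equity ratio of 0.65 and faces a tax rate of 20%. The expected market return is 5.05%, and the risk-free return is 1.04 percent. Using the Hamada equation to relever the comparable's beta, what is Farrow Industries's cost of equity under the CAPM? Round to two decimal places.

8.54%

β_L = β_U × [1 + (1 − t)(D/E)] = 1.230 × [1 + (1 − 0.20) × 0.65]
    = 1.230 × [1 + 0.80 × 0.65] = 1.230 × 1.5200 = 1.8696
MRP = 5.05% − 1.04% = 4.01%
E(R) = R_f + β_L × MRP = 1.04% + 1.8696 × 4.01% = 8.54%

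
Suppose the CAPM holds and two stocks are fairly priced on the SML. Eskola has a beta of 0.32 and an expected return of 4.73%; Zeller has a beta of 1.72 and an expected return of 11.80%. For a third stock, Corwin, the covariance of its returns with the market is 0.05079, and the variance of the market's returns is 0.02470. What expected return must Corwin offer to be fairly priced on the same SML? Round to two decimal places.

13.50%

MRP = (11.80% − 4.73%) / (1.72 − 0.32) = 5.0500%
R_f = 4.73% − 0.32 × 5.0500% = 3.1140%
β_Corwin = Cov / Var(R_m) = 0.05079 / 0.02470 = 2.0563
E(R_Corwin) = R_f + β × MRP = 3.1140% + 2.0563 × 5.0500% = 13.50%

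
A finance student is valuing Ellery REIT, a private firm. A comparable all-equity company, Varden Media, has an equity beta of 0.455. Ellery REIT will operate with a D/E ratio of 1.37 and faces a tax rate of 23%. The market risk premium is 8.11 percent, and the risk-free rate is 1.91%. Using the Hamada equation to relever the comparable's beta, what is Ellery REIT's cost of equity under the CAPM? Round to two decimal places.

9.49%

β_L = β_U × [1 + (1 − t)(D/E)] = 0.455 × [1 + (1 − 0.23) × 1.37]
    = 0.455 × [1 + 0.77 × 1.37] = 0.455 × 2.0549 = 0.9350
E(R) = R_f + β_L × MRP = 1.91% + 0.9350 × 8.11% = 9.49%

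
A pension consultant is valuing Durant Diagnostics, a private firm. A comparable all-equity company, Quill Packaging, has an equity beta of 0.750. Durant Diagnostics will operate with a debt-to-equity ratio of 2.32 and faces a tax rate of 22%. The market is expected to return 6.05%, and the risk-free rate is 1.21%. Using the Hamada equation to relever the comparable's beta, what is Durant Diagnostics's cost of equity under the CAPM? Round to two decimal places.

11.41%

β_L = β_U × [1 + (1 − t)(D/E)] = 0.750 × [1 + (1 − 0.22) × 2.32]
    = 0.750 × [1 + 0.78 × 2.32] = 0.750 × 2.8096 = 2.1072
MRP = 6.05% − 1.21% = 4.84%
E(R) = R_f + β_L × MRP = 1.21% + 2.1072 × 4.84% = 11.41%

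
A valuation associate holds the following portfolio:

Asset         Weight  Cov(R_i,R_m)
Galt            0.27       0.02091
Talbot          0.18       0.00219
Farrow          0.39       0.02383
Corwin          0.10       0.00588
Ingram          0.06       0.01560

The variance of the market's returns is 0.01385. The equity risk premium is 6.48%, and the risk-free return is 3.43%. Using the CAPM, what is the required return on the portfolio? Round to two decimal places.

β_Galt = 0.02091 / 0.01385 = 1.5097
β_Talbot = 0.00219 / 0.01385 = 0.1581
β_Farrow = 0.02383 / 0.01385 = 1.7206
β_Corwin = 0.00588 / 0.01385 = 0.4245
β_Ingram = 0.01560 / 0.01385 = 1.1264
β_P = Σ w_i β_i = 0.27×1.5097 + 0.18×0.1581 + 0.39×1.7206 + 0.10×0.4245 + 0.06×1.1264 = 1.2171
E(R_P) = R_f + β_P × MRP = 3.43% + 1.2171 × 6.48% = 11.32%

11.32%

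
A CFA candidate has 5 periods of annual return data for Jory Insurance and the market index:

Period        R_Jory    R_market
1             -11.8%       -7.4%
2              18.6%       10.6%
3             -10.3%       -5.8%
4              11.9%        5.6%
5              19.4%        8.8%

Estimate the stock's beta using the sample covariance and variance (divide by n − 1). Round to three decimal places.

Mean R_i = (-11.8 + 18.6 − 10.3 + 11.9 + 19.4) / 5 = 5.5600%
Mean R_m = (-7.4 + 10.6 − 5.8 + 5.6 + 8.8) / 5 = 2.3600%
Σ(R_i − R̄_i)(R_m − R̄_m) = 515.9720  ⇒  Cov = 515.9720 / 4 = 128.9930
Σ(R_m − R̄_m)² = 281.7120  ⇒  Var(R_m) = 281.7120 / 4 = 70.4280
β = Cov / Var(R_m) = 128.9930 / 70.4280 = 1.8316

1.832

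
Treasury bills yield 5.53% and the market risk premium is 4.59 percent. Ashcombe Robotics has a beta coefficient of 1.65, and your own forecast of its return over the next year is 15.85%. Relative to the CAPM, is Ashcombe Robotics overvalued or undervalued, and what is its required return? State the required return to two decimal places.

Required return = R_f + β·MRP = 5.53% + 1.65 × 4.59% = 13.10%
Forecast 15.85% > required 13.10% → the stock plots above the SML → undervalued.

Undervalued; required return 13.10%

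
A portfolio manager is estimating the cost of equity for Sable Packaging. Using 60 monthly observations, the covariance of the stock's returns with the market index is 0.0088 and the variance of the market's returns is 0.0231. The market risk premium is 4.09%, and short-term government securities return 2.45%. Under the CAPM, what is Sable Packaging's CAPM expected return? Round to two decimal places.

4.01%

β = Cov(R_i, R_m) / Var(R_m) = 0.0088 / 0.0231 = 0.3810
E(R) = R_f + β × MRP = 2.45% + 0.3810 × 4.09% = 4.01%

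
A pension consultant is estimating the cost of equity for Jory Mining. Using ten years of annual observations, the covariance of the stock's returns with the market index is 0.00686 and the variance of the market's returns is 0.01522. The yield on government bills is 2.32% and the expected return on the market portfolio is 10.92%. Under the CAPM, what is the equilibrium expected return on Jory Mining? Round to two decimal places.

6.20%

β = Cov(R_i, R_m) / Var(R_m) = 0.00686 / 0.01522 = 0.4507
MRP = 10.92% − 2.32% = 8.60%
E(R) = R_f + β × MRP = 2.32% + 0.4507 × 8.60% = 6.20%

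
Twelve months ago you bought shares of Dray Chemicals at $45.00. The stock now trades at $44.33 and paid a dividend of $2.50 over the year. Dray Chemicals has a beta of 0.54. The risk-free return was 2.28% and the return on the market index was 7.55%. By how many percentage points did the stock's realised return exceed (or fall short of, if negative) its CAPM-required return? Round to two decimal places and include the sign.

Realised HPR = (P1 + D1 − P0) / P0 = (44.33 + 2.50 − 45.00) / 45.00 = 1.83 / 45.00 = 4.0667%
MRP = 7.55% − 2.28% = 5.27%
CAPM required = R_f + β·MRP = 2.28% + 0.54 × 5.27% = 5.1258%
α = realised − required = 4.0667% − 5.1258% = -1.06%

-1.06%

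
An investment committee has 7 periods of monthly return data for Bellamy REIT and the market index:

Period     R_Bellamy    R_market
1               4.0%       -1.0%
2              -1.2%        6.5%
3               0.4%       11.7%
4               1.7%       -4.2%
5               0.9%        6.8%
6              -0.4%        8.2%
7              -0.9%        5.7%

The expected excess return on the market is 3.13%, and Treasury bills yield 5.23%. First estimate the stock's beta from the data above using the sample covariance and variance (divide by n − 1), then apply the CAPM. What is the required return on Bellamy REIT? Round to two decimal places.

Mean R_i = (4.0 − 1.2 + 0.4 + 1.7 + 0.9 − 0.4 − 0.9) / 7 = 0.6429%
Mean R_m = (-1.0 + 6.5 + 11.7 − 4.2 + 6.8 + 8.2 + 5.7) / 7 = 4.8143%
Σ(R_i − R̄_i)(R_m − R̄_m) = -38.2143  ⇒  Cov = -38.2143 / 6 = -6.3691
Σ(R_m − R̄_m)² = 181.5086  ⇒  Var(R_m) = 181.5086 / 6 = 30.2514
β = Cov / Var(R_m) = -6.3691 / 30.2514 = -0.2105
E(R) = R_f + β × MRP = 5.23% + -0.2105 × 3.13% = 4.57%

4.57%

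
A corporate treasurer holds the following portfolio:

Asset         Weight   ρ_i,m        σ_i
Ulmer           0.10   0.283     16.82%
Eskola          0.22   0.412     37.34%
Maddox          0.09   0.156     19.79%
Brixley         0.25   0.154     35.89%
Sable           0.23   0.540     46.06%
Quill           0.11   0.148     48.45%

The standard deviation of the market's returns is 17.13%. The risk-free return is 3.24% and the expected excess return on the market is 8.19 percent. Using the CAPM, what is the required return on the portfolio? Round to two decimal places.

8.99%

β_Ulmer = 0.283 × 16.82% / 17.13% = 0.2779
β_Eskola = 0.412 × 37.34% / 17.13% = 0.8981
β_Maddox = 0.156 × 19.79% / 17.13% = 0.1802
β_Brixley = 0.154 × 35.89% / 17.13% = 0.3227
β_Sable = 0.540 × 46.06% / 17.13% = 1.4520
β_Quill = 0.148 × 48.45% / 17.13% = 0.4186
β_P = Σ w_i β_i = 0.10×0.2779 + 0.22×0.8981 + 0.09×0.1802 + 0.25×0.3227 + 0.23×1.4520 + 0.11×0.4186 = 0.7023
E(R_P) = R_f + β_P × MRP = 3.24% + 0.7023 × 8.19% = 8.99%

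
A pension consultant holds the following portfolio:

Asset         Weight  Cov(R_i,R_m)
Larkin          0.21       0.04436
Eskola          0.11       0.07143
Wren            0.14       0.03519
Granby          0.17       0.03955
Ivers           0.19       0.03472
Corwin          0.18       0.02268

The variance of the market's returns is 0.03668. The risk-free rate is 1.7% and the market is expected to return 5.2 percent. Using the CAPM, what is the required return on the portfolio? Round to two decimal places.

5.47%

β_Larkin = 0.04436 / 0.03668 = 1.2094
β_Eskola = 0.07143 / 0.03668 = 1.9474
β_Wren = 0.03519 / 0.03668 = 0.9594
β_Granby = 0.03955 / 0.03668 = 1.0782
β_Ivers = 0.03472 / 0.03668 = 0.9466
β_Corwin = 0.02268 / 0.03668 = 0.6183
β_P = Σ w_i β_i = 0.21×1.2094 + 0.11×1.9474 + 0.14×0.9594 + 0.17×1.0782 + 0.19×0.9466 + 0.18×0.6183 = 1.0769
MRP = 5.2% − 1.7% = 3.50%
E(R_P) = R_f + β_P × MRP = 1.7% + 1.0769 × 3.5% = 5.47%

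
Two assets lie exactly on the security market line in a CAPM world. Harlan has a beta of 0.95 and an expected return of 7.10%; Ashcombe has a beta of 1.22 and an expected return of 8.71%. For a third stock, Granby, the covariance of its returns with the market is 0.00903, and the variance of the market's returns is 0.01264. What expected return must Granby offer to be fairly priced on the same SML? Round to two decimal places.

MRP = (8.71% − 7.10%) / (1.22 − 0.95) = 5.9630%
R_f = 7.10% − 0.95 × 5.9630% = 1.4352%
β_Granby = Cov / Var(R_m) = 0.00903 / 0.01264 = 0.7144
E(R_Granby) = R_f + β × MRP = 1.4352% + 0.7144 × 5.9630% = 5.70%

5.70%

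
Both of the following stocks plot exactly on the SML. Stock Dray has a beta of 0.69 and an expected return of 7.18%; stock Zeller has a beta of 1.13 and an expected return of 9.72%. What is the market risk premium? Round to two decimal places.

Both satisfy E(R) = R_f + β·MRP, so the slope of the SML is
MRP = (9.72% − 7.18%) / (1.13 − 0.69) = 2.54% / 0.44 = 5.7727%

5.77%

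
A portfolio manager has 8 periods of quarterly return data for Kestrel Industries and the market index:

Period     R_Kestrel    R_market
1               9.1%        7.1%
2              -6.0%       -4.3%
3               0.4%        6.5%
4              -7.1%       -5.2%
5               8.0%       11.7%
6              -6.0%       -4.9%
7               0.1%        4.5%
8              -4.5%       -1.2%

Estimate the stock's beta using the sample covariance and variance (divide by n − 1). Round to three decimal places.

Mean R_i = (9.1 − 6.0 + 0.4 − 7.1 + 8.0 − 6.0 + 0.1 − 4.5) / 8 = -0.7500%
Mean R_m = (7.1 − 4.3 + 6.5 − 5.2 + 11.7 − 4.9 + 4.5 − 1.2) / 8 = 1.7750%
Σ(R_i − R̄_i)(R_m − R̄_m) = 269.4300  ⇒  Cov = 269.4300 / 7 = 38.4900
Σ(R_m − R̄_m)² = 295.5750  ⇒  Var(R_m) = 295.5750 / 7 = 42.2250
β = Cov / Var(R_m) = 38.4900 / 42.2250 = 0.9115

0.912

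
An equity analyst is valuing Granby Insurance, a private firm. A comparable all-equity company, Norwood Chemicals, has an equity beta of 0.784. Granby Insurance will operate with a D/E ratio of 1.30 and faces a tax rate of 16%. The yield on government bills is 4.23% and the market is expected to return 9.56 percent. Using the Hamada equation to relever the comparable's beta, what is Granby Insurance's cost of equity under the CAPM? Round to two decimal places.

β_L = β_U × [1 + (1 − t)(D/E)] = 0.784 × [1 + (1 − 0.16) × 1.30]
    = 0.784 × [1 + 0.84 × 1.30] = 0.784 × 2.0920 = 1.6401
MRP = 9.56% − 4.23% = 5.33%
E(R) = R_f + β_L × MRP = 4.23% + 1.6401 × 5.33% = 12.97%

12.97%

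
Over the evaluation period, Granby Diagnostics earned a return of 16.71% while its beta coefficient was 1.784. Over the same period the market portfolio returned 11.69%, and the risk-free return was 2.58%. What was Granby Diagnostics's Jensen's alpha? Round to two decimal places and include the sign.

Market excess return = 11.69% − 2.58% = 9.11%
CAPM benchmark = R_f + β(R_m − R_f) = 2.58% + 1.784 × 9.11% = 18.83224%
α = actual − benchmark = 16.71% − 18.83224% = -2.12%

-2.12%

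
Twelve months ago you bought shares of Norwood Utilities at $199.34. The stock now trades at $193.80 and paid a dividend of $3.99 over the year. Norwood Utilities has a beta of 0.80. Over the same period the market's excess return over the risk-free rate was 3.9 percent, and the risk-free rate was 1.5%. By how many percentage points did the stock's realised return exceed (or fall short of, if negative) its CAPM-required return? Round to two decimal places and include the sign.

-5.40%

Realised HPR = (P1 + D1 − P0) / P0 = (193.80 + 3.99 − 199.34) / 199.34 = -1.55 / 199.34 = -0.7776%
CAPM required = R_f + β·MRP = 1.5% + 0.80 × 3.9% = 4.6200%
α = realised − required = -0.7776% − 4.6200% = -5.40%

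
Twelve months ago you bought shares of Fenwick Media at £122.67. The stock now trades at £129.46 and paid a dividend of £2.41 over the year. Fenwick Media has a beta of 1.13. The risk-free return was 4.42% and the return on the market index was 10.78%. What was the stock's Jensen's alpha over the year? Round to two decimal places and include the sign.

Realised HPR = (P1 + D1 − P0) / P0 = (129.46 + 2.41 − 122.67) / 122.67 = 9.20 / 122.67 = 7.4998%
MRP = 10.78% − 4.42% = 6.36%
CAPM required = R_f + β·MRP = 4.42% + 1.13 × 6.36% = 11.6068%
α = realised − required = 7.4998% − 11.6068% = -4.11%

-4.11%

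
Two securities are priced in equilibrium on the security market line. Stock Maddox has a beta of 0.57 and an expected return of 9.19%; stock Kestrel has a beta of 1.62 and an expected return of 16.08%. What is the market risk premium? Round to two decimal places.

6.56%

Both satisfy E(R) = R_f + β·MRP, so the slope of the SML is
MRP = (16.08% − 9.19%) / (1.62 − 0.57) = 6.89% / 1.05 = 6.5619%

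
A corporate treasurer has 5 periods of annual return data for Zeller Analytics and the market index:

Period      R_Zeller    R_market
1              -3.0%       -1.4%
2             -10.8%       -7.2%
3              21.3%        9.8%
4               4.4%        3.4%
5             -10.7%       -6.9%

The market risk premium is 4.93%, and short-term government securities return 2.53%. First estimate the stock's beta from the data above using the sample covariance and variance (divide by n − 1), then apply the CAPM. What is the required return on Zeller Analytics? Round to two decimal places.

11.54%

Mean R_i = (-3.0 − 10.8 + 21.3 + 4.4 − 10.7) / 5 = 0.2400%
Mean R_m = (-1.4 − 7.2 + 9.8 + 3.4 − 6.9) / 5 = -0.4600%
Σ(R_i − R̄_i)(R_m − R̄_m) = 380.0420  ⇒  Cov = 380.0420 / 4 = 95.0105
Σ(R_m − R̄_m)² = 207.9520  ⇒  Var(R_m) = 207.9520 / 4 = 51.9880
β = Cov / Var(R_m) = 95.0105 / 51.9880 = 1.8275
E(R) = R_f + β × MRP = 2.53% + 1.8275 × 4.93% = 11.54%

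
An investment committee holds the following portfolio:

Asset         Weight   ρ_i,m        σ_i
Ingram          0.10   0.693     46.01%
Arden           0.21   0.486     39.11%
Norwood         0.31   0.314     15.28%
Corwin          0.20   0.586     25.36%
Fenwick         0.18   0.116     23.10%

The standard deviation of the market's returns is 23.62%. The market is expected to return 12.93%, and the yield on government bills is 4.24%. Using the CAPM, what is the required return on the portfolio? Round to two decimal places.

β_Ingram = 0.693 × 46.01% / 23.62% = 1.3499
β_Arden = 0.486 × 39.11% / 23.62% = 0.8047
β_Norwood = 0.314 × 15.28% / 23.62% = 0.2031
β_Corwin = 0.586 × 25.36% / 23.62% = 0.6292
β_Fenwick = 0.116 × 23.10% / 23.62% = 0.1134
β_P = Σ w_i β_i = 0.10×1.3499 + 0.21×0.8047 + 0.31×0.2031 + 0.20×0.6292 + 0.18×0.1134 = 0.5132
MRP = 12.93% − 4.24% = 8.69%
E(R_P) = R_f + β_P × MRP = 4.24% + 0.5132 × 8.69% = 8.70%

8.70%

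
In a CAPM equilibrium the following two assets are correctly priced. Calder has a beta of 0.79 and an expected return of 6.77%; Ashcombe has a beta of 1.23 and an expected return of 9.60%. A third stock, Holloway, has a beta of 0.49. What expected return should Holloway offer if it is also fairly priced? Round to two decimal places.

MRP (SML slope) = (9.60% − 6.77%) / (1.23 − 0.79) = 2.83% / 0.44 = 6.4318%
R_f (intercept) = 6.77% − 0.79 × 6.4318% = 1.6889%
E(R_Holloway) = R_f + β × MRP = 1.6889% + 0.49 × 6.4318% = 4.84%

4.84%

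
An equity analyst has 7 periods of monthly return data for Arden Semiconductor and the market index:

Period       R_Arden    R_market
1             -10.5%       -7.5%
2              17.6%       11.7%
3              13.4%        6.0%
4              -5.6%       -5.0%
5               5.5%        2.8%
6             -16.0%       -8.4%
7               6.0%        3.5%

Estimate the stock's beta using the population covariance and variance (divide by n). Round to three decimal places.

Mean R_i = (-10.5 + 17.6 + 13.4 − 5.6 + 5.5 − 16.0 + 6.0) / 7 = 1.4857%
Mean R_m = (-7.5 + 11.7 + 6.0 − 5.0 + 2.8 − 8.4 + 3.5) / 7 = 0.4429%
Σ(R_i − R̄_i)(R_m − R̄_m) = 559.2643  ⇒  Cov = 559.2643 / 7 = 79.8949
Σ(R_m − R̄_m)² = 343.4171  ⇒  Var(R_m) = 343.4171 / 7 = 49.0596
β = Cov / Var(R_m) = 79.8949 / 49.0596 = 1.6285

1.629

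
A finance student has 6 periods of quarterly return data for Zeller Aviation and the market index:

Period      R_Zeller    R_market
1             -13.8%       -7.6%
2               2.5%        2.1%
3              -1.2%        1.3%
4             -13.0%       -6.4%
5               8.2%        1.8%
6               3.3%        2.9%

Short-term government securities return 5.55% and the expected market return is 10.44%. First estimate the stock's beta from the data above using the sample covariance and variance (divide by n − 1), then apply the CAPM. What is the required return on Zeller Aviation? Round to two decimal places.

Mean R_i = (-13.8 + 2.5 − 1.2 − 13.0 + 8.2 + 3.3) / 6 = -2.3333%
Mean R_m = (-7.6 + 2.1 + 1.3 − 6.4 + 1.8 + 2.9) / 6 = -0.9833%
Σ(R_i − R̄_i)(R_m − R̄_m) = 202.3333  ⇒  Cov = 202.3333 / 5 = 40.4667
Σ(R_m − R̄_m)² = 110.6683  ⇒  Var(R_m) = 110.6683 / 5 = 22.1337
β = Cov / Var(R_m) = 40.4667 / 22.1337 = 1.8283
MRP = 10.44% − 5.55% = 4.89%
E(R) = R_f + β × MRP = 5.55% + 1.8283 × 4.89% = 14.49%

14.49%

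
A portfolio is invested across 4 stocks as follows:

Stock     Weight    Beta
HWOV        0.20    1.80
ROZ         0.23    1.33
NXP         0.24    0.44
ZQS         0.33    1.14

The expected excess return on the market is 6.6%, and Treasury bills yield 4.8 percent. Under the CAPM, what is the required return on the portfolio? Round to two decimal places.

12.37%

β_P = Σ w_i β_i = 0.20×1.80 + 0.23×1.33 + 0.24×0.44 + 0.33×1.14 = 1.1477
E(R_P) = R_f + β_P × MRP = 4.8% + 1.1477 × 6.6% = 12.37%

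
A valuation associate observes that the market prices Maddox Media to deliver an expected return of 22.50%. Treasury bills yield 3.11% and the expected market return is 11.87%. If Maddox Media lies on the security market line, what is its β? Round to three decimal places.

2.213

MRP = 11.87% − 3.11% = 8.76%
β = (E(R) − R_f) / MRP = (22.50% − 3.11%) / 8.76% = 19.39% / 8.76% = 2.213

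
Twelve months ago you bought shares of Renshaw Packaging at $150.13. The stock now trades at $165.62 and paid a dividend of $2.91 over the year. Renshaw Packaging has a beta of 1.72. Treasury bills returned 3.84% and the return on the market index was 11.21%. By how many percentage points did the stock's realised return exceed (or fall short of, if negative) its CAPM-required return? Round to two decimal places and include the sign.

-4.26%

Realised HPR = (P1 + D1 − P0) / P0 = (165.62 + 2.91 − 150.13) / 150.13 = 18.40 / 150.13 = 12.2560%
MRP = 11.21% − 3.84% = 7.37%
CAPM required = R_f + β·MRP = 3.84% + 1.72 × 7.37% = 16.5164%
α = realised − required = 12.2560% − 16.5164% = -4.26%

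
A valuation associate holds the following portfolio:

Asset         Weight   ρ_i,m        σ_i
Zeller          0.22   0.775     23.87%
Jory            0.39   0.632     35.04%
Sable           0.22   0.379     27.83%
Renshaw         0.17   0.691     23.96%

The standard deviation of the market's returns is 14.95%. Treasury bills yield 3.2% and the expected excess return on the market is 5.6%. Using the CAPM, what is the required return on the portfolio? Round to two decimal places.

9.88%

β_Zeller = 0.775 × 23.87% / 14.95% = 1.2374
β_Jory = 0.632 × 35.04% / 14.95% = 1.4813
β_Sable = 0.379 × 27.83% / 14.95% = 0.7055
β_Renshaw = 0.691 × 23.96% / 14.95% = 1.1074
β_P = Σ w_i β_i = 0.22×1.2374 + 0.39×1.4813 + 0.22×0.7055 + 0.17×1.1074 = 1.1934
E(R_P) = R_f + β_P × MRP = 3.2% + 1.1934 × 5.6% = 9.88%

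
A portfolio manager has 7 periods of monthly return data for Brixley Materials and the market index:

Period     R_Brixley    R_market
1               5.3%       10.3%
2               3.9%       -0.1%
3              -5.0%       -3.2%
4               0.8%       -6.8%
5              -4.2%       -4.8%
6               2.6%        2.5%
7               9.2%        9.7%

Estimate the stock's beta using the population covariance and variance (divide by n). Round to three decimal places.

0.601

Mean R_i = (5.3 + 3.9 − 5.0 + 0.8 − 4.2 + 2.6 + 9.2) / 7 = 1.8000%
Mean R_m = (10.3 − 0.1 − 3.2 − 6.8 − 4.8 + 2.5 + 9.7) / 7 = 1.0857%
Σ(R_i − R̄_i)(R_m − R̄_m) = 166.9800  ⇒  Cov = 166.9800 / 7 = 23.8543
Σ(R_m − R̄_m)² = 277.7086  ⇒  Var(R_m) = 277.7086 / 7 = 39.6727
β = Cov / Var(R_m) = 23.8543 / 39.6727 = 0.6013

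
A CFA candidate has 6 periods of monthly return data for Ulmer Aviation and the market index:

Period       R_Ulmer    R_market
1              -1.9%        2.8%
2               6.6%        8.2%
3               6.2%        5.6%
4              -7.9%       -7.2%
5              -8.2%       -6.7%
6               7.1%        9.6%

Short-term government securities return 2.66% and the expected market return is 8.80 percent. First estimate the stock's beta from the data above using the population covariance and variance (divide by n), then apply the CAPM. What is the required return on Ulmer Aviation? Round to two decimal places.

Mean R_i = (-1.9 + 6.6 + 6.2 − 7.9 − 8.2 + 7.1) / 6 = 0.3167%
Mean R_m = (2.8 + 8.2 + 5.6 − 7.2 − 6.7 + 9.6) / 6 = 2.0500%
Σ(R_i − R̄_i)(R_m − R̄_m) = 259.6050  ⇒  Cov = 259.6050 / 6 = 43.2675
Σ(R_m − R̄_m)² = 270.1150  ⇒  Var(R_m) = 270.1150 / 6 = 45.0192
β = Cov / Var(R_m) = 43.2675 / 45.0192 = 0.9611
MRP = 8.80% − 2.66% = 6.14%
E(R) = R_f + β × MRP = 2.66% + 0.9611 × 6.14% = 8.56%

8.56%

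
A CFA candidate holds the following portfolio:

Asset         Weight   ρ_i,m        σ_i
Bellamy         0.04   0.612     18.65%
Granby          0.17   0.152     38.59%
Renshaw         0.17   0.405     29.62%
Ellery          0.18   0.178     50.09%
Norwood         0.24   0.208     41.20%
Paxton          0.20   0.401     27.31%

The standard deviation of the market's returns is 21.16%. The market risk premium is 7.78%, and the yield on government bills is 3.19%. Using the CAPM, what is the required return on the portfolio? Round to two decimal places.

β_Bellamy = 0.612 × 18.65% / 21.16% = 0.5394
β_Granby = 0.152 × 38.59% / 21.16% = 0.2772
β_Renshaw = 0.405 × 29.62% / 21.16% = 0.5669
β_Ellery = 0.178 × 50.09% / 21.16% = 0.4214
β_Norwood = 0.208 × 41.20% / 21.16% = 0.4050
β_Paxton = 0.401 × 27.31% / 21.16% = 0.5175
β_P = Σ w_i β_i = 0.04×0.5394 + 0.17×0.2772 + 0.17×0.5669 + 0.18×0.4214 + 0.24×0.4050 + 0.20×0.5175 = 0.4416
E(R_P) = R_f + β_P × MRP = 3.19% + 0.4416 × 7.78% = 6.63%

6.63%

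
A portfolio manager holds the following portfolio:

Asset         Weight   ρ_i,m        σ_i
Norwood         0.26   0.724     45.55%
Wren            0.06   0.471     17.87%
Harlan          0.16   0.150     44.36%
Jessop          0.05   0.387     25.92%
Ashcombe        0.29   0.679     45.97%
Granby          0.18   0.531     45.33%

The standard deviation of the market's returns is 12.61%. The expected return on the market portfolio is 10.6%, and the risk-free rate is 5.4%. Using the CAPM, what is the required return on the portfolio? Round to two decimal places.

15.31%

β_Norwood = 0.724 × 45.55% / 12.61% = 2.6152
β_Wren = 0.471 × 17.87% / 12.61% = 0.6675
β_Harlan = 0.150 × 44.36% / 12.61% = 0.5277
β_Jessop = 0.387 × 25.92% / 12.61% = 0.7955
β_Ashcombe = 0.679 × 45.97% / 12.61% = 2.4753
β_Granby = 0.531 × 45.33% / 12.61% = 1.9088
β_P = Σ w_i β_i = 0.26×2.6152 + 0.06×0.6675 + 0.16×0.5277 + 0.05×0.7955 + 0.29×2.4753 + 0.18×1.9088 = 1.9056
MRP = 10.6% − 5.4% = 5.20%
E(R_P) = R_f + β_P × MRP = 5.4% + 1.9056 × 5.2% = 15.31%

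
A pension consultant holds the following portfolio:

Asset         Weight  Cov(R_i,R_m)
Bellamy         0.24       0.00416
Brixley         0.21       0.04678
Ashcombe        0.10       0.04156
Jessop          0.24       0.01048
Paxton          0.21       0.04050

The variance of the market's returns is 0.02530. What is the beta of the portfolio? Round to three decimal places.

β_Bellamy = 0.00416 / 0.02530 = 0.1644
β_Brixley = 0.04678 / 0.02530 = 1.8490
β_Ashcombe = 0.04156 / 0.02530 = 1.6427
β_Jessop = 0.01048 / 0.02530 = 0.4142
β_Paxton = 0.04050 / 0.02530 = 1.6008
β_P = Σ w_i β_i = 0.24×0.1644 + 0.21×1.8490 + 0.10×1.6427 + 0.24×0.4142 + 0.21×1.6008 = 1.0276

1.028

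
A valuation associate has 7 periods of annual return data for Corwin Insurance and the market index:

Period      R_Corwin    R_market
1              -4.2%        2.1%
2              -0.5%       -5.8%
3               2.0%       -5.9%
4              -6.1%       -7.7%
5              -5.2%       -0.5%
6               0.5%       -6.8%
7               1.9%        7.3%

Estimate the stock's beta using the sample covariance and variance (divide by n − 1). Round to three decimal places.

Mean R_i = (-4.2 − 0.5 + 2.0 − 6.1 − 5.2 + 0.5 + 1.9) / 7 = -1.6571%
Mean R_m = (2.1 − 5.8 − 5.9 − 7.7 − 0.5 − 6.8 + 7.3) / 7 = -2.4714%
Σ(R_i − R̄_i)(R_m − R̄_m) = 13.6514  ⇒  Cov = 13.6514 / 6 = 2.2752
Σ(R_m − R̄_m)² = 189.1743  ⇒  Var(R_m) = 189.1743 / 6 = 31.5291
β = Cov / Var(R_m) = 2.2752 / 31.5291 = 0.0722

0.072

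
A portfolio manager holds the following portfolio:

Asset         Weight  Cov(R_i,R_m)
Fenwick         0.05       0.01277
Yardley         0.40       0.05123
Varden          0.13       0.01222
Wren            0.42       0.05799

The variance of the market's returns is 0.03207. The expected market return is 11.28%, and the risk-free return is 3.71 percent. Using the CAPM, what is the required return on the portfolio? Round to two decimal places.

14.82%

β_Fenwick = 0.01277 / 0.03207 = 0.3982
β_Yardley = 0.05123 / 0.03207 = 1.5974
β_Varden = 0.01222 / 0.03207 = 0.3810
β_Wren = 0.05799 / 0.03207 = 1.8082
β_P = Σ w_i β_i = 0.05×0.3982 + 0.40×1.5974 + 0.13×0.3810 + 0.42×1.8082 = 1.4678
MRP = 11.28% − 3.71% = 7.57%
E(R_P) = R_f + β_P × MRP = 3.71% + 1.4678 × 7.57% = 14.82%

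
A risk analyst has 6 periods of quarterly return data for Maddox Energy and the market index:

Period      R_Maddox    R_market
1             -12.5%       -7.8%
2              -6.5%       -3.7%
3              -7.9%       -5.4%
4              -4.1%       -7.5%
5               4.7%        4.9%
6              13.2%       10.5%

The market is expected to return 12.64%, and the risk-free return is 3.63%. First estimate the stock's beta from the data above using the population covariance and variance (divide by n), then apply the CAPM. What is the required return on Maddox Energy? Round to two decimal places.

14.45%

Mean R_i = (-12.5 − 6.5 − 7.9 − 4.1 + 4.7 + 13.2) / 6 = -2.1833%
Mean R_m = (-7.8 − 3.7 − 5.4 − 7.5 + 4.9 + 10.5) / 6 = -1.5000%
Σ(R_i − R̄_i)(R_m − R̄_m) = 336.9400  ⇒  Cov = 336.9400 / 6 = 56.1567
Σ(R_m − R̄_m)² = 280.7000  ⇒  Var(R_m) = 280.7000 / 6 = 46.7833
β = Cov / Var(R_m) = 56.1567 / 46.7833 = 1.2004
MRP = 12.64% − 3.63% = 9.01%
E(R) = R_f + β × MRP = 3.63% + 1.2004 × 9.01% = 14.45%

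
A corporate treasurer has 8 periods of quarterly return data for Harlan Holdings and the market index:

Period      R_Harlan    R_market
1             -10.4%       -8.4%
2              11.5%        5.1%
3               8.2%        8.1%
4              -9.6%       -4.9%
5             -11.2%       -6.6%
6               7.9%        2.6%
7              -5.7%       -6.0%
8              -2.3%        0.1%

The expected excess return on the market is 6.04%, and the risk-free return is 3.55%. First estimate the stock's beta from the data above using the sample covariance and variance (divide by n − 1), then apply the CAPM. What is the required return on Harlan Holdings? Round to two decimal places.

Mean R_i = (-10.4 + 11.5 + 8.2 − 9.6 − 11.2 + 7.9 − 5.7 − 2.3) / 8 = -1.4500%
Mean R_m = (-8.4 + 5.1 + 8.1 − 4.9 − 6.6 + 2.6 − 6.0 + 0.1) / 8 = -1.2500%
Σ(R_i − R̄_i)(R_m − R̄_m) = 373.4000  ⇒  Cov = 373.4000 / 7 = 53.3429
Σ(R_m − R̄_m)² = 260.0200  ⇒  Var(R_m) = 260.0200 / 7 = 37.1457
β = Cov / Var(R_m) = 53.3429 / 37.1457 = 1.4360
E(R) = R_f + β × MRP = 3.55% + 1.4360 × 6.04% = 12.22%

12.22%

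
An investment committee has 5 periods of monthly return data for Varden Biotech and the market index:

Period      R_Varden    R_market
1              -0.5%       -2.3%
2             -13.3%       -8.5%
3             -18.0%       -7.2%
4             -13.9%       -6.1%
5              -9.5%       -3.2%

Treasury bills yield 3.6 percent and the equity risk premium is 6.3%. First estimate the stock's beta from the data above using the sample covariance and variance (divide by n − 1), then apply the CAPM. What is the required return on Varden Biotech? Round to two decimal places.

Mean R_i = (-0.5 − 13.3 − 18.0 − 13.9 − 9.5) / 5 = -11.0400%
Mean R_m = (-2.3 − 8.5 − 7.2 − 6.1 − 3.2) / 5 = -5.4600%
Σ(R_i − R̄_i)(R_m − R̄_m) = 57.5980  ⇒  Cov = 57.5980 / 4 = 14.3995
Σ(R_m − R̄_m)² = 27.7720  ⇒  Var(R_m) = 27.7720 / 4 = 6.9430
β = Cov / Var(R_m) = 14.3995 / 6.9430 = 2.0740
E(R) = R_f + β × MRP = 3.6% + 2.0740 × 6.3% = 16.67%

16.67%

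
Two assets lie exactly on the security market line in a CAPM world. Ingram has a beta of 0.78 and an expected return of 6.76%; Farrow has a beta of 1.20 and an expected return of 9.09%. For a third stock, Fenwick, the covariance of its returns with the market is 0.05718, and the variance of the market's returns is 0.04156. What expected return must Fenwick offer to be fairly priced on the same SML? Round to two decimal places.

MRP = (9.09% − 6.76%) / (1.20 − 0.78) = 5.5476%
R_f = 6.76% − 0.78 × 5.5476% = 2.4329%
β_Fenwick = Cov / Var(R_m) = 0.05718 / 0.04156 = 1.3758
E(R_Fenwick) = R_f + β × MRP = 2.4329% + 1.3758 × 5.5476% = 10.07%

10.07%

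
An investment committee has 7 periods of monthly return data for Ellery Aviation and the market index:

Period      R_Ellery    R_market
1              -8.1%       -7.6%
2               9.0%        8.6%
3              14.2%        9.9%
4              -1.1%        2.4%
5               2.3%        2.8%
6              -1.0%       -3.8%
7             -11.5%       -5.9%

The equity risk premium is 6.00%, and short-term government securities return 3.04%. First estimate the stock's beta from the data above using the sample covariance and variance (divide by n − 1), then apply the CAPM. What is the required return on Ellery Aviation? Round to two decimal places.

Mean R_i = (-8.1 + 9.0 + 14.2 − 1.1 + 2.3 − 1.0 − 11.5) / 7 = 0.5429%
Mean R_m = (-7.6 + 8.6 + 9.9 + 2.4 + 2.8 − 3.8 − 5.9) / 7 = 0.9143%
Σ(R_i − R̄_i)(R_m − R̄_m) = 351.5157  ⇒  Cov = 351.5157 / 6 = 58.5860
Σ(R_m − R̄_m)² = 286.7286  ⇒  Var(R_m) = 286.7286 / 6 = 47.7881
β = Cov / Var(R_m) = 58.5860 / 47.7881 = 1.2260
E(R) = R_f + β × MRP = 3.04% + 1.2260 × 6.00% = 10.40%

10.40%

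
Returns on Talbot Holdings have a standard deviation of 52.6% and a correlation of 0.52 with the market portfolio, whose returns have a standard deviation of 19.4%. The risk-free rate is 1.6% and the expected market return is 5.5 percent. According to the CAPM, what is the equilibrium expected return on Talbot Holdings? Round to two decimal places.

β = ρ × σ_i / σ_m = 0.52 × 52.6% / 19.4% = 1.4099
MRP = 5.5% − 1.6% = 3.90%
E(R) = 1.6% + 1.4099 × 3.9% = 7.10%

7.10%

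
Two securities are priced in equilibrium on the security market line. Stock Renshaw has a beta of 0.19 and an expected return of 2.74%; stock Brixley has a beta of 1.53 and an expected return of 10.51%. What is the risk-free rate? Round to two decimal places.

1.64%

Both satisfy E(R) = R_f + β·MRP, so the slope of the SML is
MRP = (10.51% − 2.74%) / (1.53 − 0.19) = 7.77% / 1.34 = 5.7985%
R_f = E(R_Renshaw) − β_Renshaw·MRP = 2.74% − 0.19 × 5.7985% = 1.6383%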